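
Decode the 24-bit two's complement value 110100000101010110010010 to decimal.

MSB is 1, so the value is negative. Find the magnitude:
1. Invert bits:  001011111010101001101101
2. Add 1:        001011111010101001101110  = 3123822
3. Apply sign:   -3123822

Answer: -3123822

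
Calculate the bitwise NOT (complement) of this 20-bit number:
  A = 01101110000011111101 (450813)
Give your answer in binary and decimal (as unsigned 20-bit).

Flip each bit (0->1, 1->0):
  01101110000011111101
  10010001111100000010

Answer: 10010001111100000010 (597762)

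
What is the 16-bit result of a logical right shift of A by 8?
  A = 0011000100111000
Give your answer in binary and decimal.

Logical shift right by 8: drop the bottom 8 bit(s), prepend 8 zero(s) on the left.
  0011000100111000  ->  keep [00110001], discard [00111000], prepend 00000000
= 0000000000110001

Answer: 0000000000110001 (49)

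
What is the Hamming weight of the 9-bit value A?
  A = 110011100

110011100
1-bits at positions (from bit 0 = LSB): 2, 3, 4, 7, 8
Count = 5

Answer: 5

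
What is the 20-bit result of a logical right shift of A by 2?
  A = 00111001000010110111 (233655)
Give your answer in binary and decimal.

Logical shift right by 2: drop the bottom 2 bit(s), prepend 2 zero(s) on the left.
  00111001000010110111  ->  keep [001110010000101101], discard [11], prepend 00
= 00001110010000101101

Answer: 00001110010000101101 (58413)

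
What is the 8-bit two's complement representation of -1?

1. Binary of +1:  00000001
2. Invert bits:     11111110
3. Add 1:           11111111

Answer: 11111111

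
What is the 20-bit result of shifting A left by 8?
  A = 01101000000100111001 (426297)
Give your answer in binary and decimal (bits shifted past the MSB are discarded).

Shift left by 8: drop the top 8 bit(s), append 8 zero(s) on the right.
  01101000000100111001  ->  discard [01101000], keep [000100111001], append 00000000
= 00010011100100000000

Answer: 00010011100100000000 (80128)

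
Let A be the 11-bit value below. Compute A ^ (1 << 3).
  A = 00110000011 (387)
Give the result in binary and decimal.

Mask = 1 << 3 = 00000001000
Bit 3 of A is 0; XOR with the mask flips it to 1.
  00110000011
^ 00000001000
-------------
  00110001011

Answer: 00110001011 (395)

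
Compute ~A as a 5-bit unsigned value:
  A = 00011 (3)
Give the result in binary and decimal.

Flip each bit (0->1, 1->0):
  00011
  11100

Answer: 11100 (28)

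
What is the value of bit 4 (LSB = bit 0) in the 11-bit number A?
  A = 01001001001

Bit 4 is the 5th from the right.
  01001001001
        ^
That bit is 0.

Answer: 0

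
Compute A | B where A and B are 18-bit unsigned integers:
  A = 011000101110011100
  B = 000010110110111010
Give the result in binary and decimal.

Apply | to each column (1 where either bit is 1):
  011000101110011100
| 000010110110111010
--------------------
  011010111110111110

Answer: 011010111110111110 (110526)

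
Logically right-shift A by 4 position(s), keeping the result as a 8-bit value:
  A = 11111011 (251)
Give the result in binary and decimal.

Logical shift right by 4: drop the bottom 4 bit(s), prepend 4 zero(s) on the left.
  11111011  ->  keep [1111], discard [1011], prepend 0000
= 00001111

Answer: 00001111 (15)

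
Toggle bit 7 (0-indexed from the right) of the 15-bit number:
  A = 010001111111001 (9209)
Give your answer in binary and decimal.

Mask = 1 << 7 = 000000010000000
Bit 7 of A is 1; XOR with the mask flips it to 0.
  010001111111001
^ 000000010000000
-----------------
  010001101111001

Answer: 010001101111001 (9081)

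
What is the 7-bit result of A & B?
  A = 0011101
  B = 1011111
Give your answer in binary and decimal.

Apply & to each column (1 only where both bits are 1):
  0011101
& 1011111
---------
  0011101

Answer: 0011101 (29)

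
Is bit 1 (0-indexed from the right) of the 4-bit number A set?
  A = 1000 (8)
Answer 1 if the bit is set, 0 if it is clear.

Bit 1 is the 2nd from the right.
  1000
    ^
That bit is 0.

Answer: 0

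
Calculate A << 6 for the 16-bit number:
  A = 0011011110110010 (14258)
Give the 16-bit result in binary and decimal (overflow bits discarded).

Shift left by 6: drop the top 6 bit(s), append 6 zero(s) on the right.
  0011011110110010  ->  discard [001101], keep [1110110010], append 000000
= 1110110010000000

Answer: 1110110010000000 (60544)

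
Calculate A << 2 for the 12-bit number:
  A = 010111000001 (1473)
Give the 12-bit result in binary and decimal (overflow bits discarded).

Shift left by 2: drop the top 2 bit(s), append 2 zero(s) on the right.
  010111000001  ->  discard [01], keep [0111000001], append 00
= 011100000100

Answer: 011100000100 (1796)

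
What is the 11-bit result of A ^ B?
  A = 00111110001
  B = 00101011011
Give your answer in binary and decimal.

Apply ^ to each column (1 where bits differ):
  00111110001
^ 00101011011
-------------
  00010101010

Answer: 00010101010 (170)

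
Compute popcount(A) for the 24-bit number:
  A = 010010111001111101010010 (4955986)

010010111001111101010010
1-bits at positions (from bit 0 = LSB): 1, 4, 6, 8, 9, 10, 11, 12, 15, 16, 17, 19, 22
Count = 13

Answer: 13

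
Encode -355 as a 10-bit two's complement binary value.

1. Binary of +355:  0101100011
2. Invert bits:     1010011100
3. Add 1:           1010011101

Answer: 1010011101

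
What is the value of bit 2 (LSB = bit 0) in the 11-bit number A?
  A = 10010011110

Bit 2 is the 3rd from the right.
  10010011110
          ^
That bit is 1.

Answer: 1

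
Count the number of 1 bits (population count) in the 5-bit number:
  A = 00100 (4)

00100
1-bits at positions (from bit 0 = LSB): 2
Count = 1

Answer: 1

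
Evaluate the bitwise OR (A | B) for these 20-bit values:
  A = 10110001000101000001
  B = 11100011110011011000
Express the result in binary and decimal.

Apply | to each column (1 where either bit is 1):
  10110001000101000001
| 11100011110011011000
----------------------
  11110011110111011001

Answer: 11110011110111011001 (998873)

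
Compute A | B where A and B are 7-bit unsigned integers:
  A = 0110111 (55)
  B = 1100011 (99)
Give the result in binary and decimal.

Apply | to each column (1 where either bit is 1):
  0110111
| 1100011
---------
  1110111

Answer: 1110111 (119)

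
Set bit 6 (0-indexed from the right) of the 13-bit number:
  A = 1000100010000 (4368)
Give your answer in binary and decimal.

Mask = 1 << 6 = 0000001000000
Bit 6 of A is 0, so OR-ing with the mask flips it to 1.
  1000100010000
| 0000001000000
---------------
  1000101010000

Answer: 1000101010000 (4432)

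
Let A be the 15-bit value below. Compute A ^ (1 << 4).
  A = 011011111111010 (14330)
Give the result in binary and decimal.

Mask = 1 << 4 = 000000000010000
Bit 4 of A is 1; XOR with the mask flips it to 0.
  011011111111010
^ 000000000010000
-----------------
  011011111101010

Answer: 011011111101010 (14314)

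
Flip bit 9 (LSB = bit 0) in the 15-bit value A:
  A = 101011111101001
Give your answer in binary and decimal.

Mask = 1 << 9 = 000001000000000
Bit 9 of A is 1; XOR with the mask flips it to 0.
  101011111101001
^ 000001000000000
-----------------
  101010111101001

Answer: 101010111101001 (21993)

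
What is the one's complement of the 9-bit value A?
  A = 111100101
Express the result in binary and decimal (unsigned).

Flip each bit (0->1, 1->0):
  111100101
  000011010

Answer: 000011010 (26)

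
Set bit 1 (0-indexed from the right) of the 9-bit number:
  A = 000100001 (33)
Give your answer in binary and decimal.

Mask = 1 << 1 = 000000010
Bit 1 of A is 0, so OR-ing with the mask flips it to 1.
  000100001
| 000000010
-----------
  000100011

Answer: 000100011 (35)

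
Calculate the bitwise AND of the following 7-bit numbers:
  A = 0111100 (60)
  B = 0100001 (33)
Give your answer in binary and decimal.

Apply & to each column (1 only where both bits are 1):
  0111100
& 0100001
---------
  0100000

Answer: 0100000 (32)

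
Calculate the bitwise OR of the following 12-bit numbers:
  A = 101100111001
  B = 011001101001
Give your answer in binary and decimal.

Apply | to each column (1 where either bit is 1):
  101100111001
| 011001101001
--------------
  111101111001

Answer: 111101111001 (3961)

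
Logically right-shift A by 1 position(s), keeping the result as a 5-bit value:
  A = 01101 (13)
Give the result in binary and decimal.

Logical shift right by 1: drop the bottom 1 bit(s), prepend 1 zero(s) on the left.
  01101  ->  keep [0110], discard [1], prepend 0
= 00110

Answer: 00110 (6)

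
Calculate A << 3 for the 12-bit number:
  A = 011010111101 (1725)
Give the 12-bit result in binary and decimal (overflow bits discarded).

Shift left by 3: drop the top 3 bit(s), append 3 zero(s) on the right.
  011010111101  ->  discard [011], keep [010111101], append 000
= 010111101000

Answer: 010111101000 (1512)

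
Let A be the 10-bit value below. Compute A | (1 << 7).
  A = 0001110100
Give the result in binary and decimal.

Mask = 1 << 7 = 0010000000
Bit 7 of A is 0, so OR-ing with the mask flips it to 1.
  0001110100
| 0010000000
------------
  0011110100

Answer: 0011110100 (244)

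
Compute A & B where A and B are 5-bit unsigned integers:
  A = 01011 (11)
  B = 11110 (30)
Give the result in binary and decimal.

Apply & to each column (1 only where both bits are 1):
  01011
& 11110
-------
  01010

Answer: 01010 (10)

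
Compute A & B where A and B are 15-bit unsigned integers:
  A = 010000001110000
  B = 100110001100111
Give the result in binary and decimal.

Apply & to each column (1 only where both bits are 1):
  010000001110000
& 100110001100111
-----------------
  000000001100000

Answer: 000000001100000 (96)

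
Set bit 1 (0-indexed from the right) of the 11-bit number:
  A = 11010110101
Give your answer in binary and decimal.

Mask = 1 << 1 = 00000000010
Bit 1 of A is 0, so OR-ing with the mask flips it to 1.
  11010110101
| 00000000010
-------------
  11010110111

Answer: 11010110111 (1719)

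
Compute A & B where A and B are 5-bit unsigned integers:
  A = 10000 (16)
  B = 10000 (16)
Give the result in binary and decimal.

Apply & to each column (1 only where both bits are 1):
  10000
& 10000
-------
  10000

Answer: 10000 (16)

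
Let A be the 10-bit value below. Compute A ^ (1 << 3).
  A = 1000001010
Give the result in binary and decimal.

Mask = 1 << 3 = 0000001000
Bit 3 of A is 1; XOR with the mask flips it to 0.
  1000001010
^ 0000001000
------------
  1000000010

Answer: 1000000010 (514)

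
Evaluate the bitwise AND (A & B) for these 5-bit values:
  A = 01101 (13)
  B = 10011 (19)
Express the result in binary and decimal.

Apply & to each column (1 only where both bits are 1):
  01101
& 10011
-------
  00001

Answer: 00001 (1)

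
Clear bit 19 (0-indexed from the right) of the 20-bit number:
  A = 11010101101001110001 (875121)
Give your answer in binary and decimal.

Mask = ~(1 << 19) = 01111111111111111111
Bit 19 of A is 1, so AND-ing with the mask clears it to 0.
  11010101101001110001
& 01111111111111111111
----------------------
  01010101101001110001

Answer: 01010101101001110001 (350833)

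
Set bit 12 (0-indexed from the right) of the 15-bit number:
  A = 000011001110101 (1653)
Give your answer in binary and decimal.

Mask = 1 << 12 = 001000000000000
Bit 12 of A is 0, so OR-ing with the mask flips it to 1.
  000011001110101
| 001000000000000
-----------------
  001011001110101

Answer: 001011001110101 (5749)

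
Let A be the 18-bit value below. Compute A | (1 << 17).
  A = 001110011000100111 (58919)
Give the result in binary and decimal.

Mask = 1 << 17 = 100000000000000000
Bit 17 of A is 0, so OR-ing with the mask flips it to 1.
  001110011000100111
| 100000000000000000
--------------------
  101110011000100111

Answer: 101110011000100111 (189991)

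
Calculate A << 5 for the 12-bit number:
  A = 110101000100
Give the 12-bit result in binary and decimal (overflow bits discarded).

Shift left by 5: drop the top 5 bit(s), append 5 zero(s) on the right.
  110101000100  ->  discard [11010], keep [1000100], append 00000
= 100010000000

Answer: 100010000000 (2176)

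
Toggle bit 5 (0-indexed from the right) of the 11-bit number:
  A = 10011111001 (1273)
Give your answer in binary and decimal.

Mask = 1 << 5 = 00000100000
Bit 5 of A is 1; XOR with the mask flips it to 0.
  10011111001
^ 00000100000
-------------
  10011011001

Answer: 10011011001 (1241)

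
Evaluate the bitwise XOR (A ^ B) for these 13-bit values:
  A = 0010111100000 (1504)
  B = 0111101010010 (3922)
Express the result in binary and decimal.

Apply ^ to each column (1 where bits differ):
  0010111100000
^ 0111101010010
---------------
  0101010110010

Answer: 0101010110010 (2738)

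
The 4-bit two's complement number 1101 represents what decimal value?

MSB is 1, so the value is negative. Find the magnitude:
1. Invert bits:  0010
2. Add 1:        0011  = 3
3. Apply sign:   -3

Answer: -3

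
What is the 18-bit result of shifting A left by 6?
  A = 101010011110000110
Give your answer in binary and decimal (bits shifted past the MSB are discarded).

Shift left by 6: drop the top 6 bit(s), append 6 zero(s) on the right.
  101010011110000110  ->  discard [101010], keep [011110000110], append 000000
= 011110000110000000

Answer: 011110000110000000 (123264)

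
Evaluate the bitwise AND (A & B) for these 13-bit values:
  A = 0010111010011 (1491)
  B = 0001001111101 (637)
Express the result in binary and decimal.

Apply & to each column (1 only where both bits are 1):
  0010111010011
& 0001001111101
---------------
  0000001010001

Answer: 0000001010001 (81)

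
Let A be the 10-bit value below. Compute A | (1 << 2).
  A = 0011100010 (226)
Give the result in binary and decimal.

Mask = 1 << 2 = 0000000100
Bit 2 of A is 0, so OR-ing with the mask flips it to 1.
  0011100010
| 0000000100
------------
  0011100110

Answer: 0011100110 (230)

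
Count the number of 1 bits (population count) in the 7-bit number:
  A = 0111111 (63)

0111111
1-bits at positions (from bit 0 = LSB): 0, 1, 2, 3, 4, 5
Count = 6

Answer: 6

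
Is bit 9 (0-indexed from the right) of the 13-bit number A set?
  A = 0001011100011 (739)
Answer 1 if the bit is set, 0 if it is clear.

Bit 9 is the 10th from the right.
  0001011100011
     ^
That bit is 1.

Answer: 1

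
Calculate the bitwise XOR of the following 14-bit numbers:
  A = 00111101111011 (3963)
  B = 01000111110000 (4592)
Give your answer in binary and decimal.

Apply ^ to each column (1 where bits differ):
  00111101111011
^ 01000111110000
----------------
  01111010001011

Answer: 01111010001011 (7819)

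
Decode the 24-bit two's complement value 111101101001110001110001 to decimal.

MSB is 1, so the value is negative. Find the magnitude:
1. Invert bits:  000010010110001110001110
2. Add 1:        000010010110001110001111  = 615311
3. Apply sign:   -615311

Answer: -615311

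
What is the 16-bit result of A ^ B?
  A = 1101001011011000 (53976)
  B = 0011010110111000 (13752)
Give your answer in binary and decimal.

Apply ^ to each column (1 where bits differ):
  1101001011011000
^ 0011010110111000
------------------
  1110011101100000

Answer: 1110011101100000 (59232)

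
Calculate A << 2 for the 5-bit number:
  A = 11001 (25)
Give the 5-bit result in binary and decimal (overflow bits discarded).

Shift left by 2: drop the top 2 bit(s), append 2 zero(s) on the right.
  11001  ->  discard [11], keep [001], append 00
= 00100

Answer: 00100 (4)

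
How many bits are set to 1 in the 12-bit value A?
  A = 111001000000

111001000000
1-bits at positions (from bit 0 = LSB): 6, 9, 10, 11
Count = 4

Answer: 4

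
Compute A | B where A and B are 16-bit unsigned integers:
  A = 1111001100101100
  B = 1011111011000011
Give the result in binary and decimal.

Apply | to each column (1 where either bit is 1):
  1111001100101100
| 1011111011000011
------------------
  1111111111101111

Answer: 1111111111101111 (65519)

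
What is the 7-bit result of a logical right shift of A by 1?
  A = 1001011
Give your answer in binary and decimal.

Logical shift right by 1: drop the bottom 1 bit(s), prepend 1 zero(s) on the left.
  1001011  ->  keep [100101], discard [1], prepend 0
= 0100101

Answer: 0100101 (37)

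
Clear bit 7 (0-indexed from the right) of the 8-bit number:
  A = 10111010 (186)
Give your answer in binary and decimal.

Mask = ~(1 << 7) = 01111111
Bit 7 of A is 1, so AND-ing with the mask clears it to 0.
  10111010
& 01111111
----------
  00111010

Answer: 00111010 (58)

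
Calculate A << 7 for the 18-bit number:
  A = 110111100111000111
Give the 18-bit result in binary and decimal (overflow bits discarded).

Shift left by 7: drop the top 7 bit(s), append 7 zero(s) on the right.
  110111100111000111  ->  discard [1101111], keep [00111000111], append 0000000
= 001110001110000000

Answer: 001110001110000000 (58240)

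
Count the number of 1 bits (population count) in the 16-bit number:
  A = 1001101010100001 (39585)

1001101010100001
1-bits at positions (from bit 0 = LSB): 0, 5, 7, 9, 11, 12, 15
Count = 7

Answer: 7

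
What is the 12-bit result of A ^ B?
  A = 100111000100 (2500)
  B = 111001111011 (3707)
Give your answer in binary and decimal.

Apply ^ to each column (1 where bits differ):
  100111000100
^ 111001111011
--------------
  011110111111

Answer: 011110111111 (1983)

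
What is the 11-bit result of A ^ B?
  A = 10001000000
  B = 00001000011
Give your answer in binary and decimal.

Apply ^ to each column (1 where bits differ):
  10001000000
^ 00001000011
-------------
  10000000011

Answer: 10000000011 (1027)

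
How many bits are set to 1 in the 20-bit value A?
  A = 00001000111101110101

00001000111101110101
1-bits at positions (from bit 0 = LSB): 0, 2, 4, 5, 6, 8, 9, 10, 11, 15
Count = 10

Answer: 10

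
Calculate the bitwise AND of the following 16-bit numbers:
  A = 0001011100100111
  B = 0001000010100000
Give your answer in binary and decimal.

Apply & to each column (1 only where both bits are 1):
  0001011100100111
& 0001000010100000
------------------
  0001000000100000

Answer: 0001000000100000 (4128)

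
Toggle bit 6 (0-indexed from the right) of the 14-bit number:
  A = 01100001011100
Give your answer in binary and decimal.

Mask = 1 << 6 = 00000001000000
Bit 6 of A is 1; XOR with the mask flips it to 0.
  01100001011100
^ 00000001000000
----------------
  01100000011100

Answer: 01100000011100 (6172)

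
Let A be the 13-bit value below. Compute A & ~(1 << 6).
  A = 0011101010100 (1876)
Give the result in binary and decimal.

Mask = ~(1 << 6) = 1111110111111
Bit 6 of A is 1, so AND-ing with the mask clears it to 0.
  0011101010100
& 1111110111111
---------------
  0011100010100

Answer: 0011100010100 (1812)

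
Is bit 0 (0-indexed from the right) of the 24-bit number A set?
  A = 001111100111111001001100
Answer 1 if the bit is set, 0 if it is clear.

Bit 0 is the 1st from the right.
  001111100111111001001100
                         ^
That bit is 0.

Answer: 0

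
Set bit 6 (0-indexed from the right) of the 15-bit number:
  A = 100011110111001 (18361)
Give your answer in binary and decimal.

Mask = 1 << 6 = 000000001000000
Bit 6 of A is 0, so OR-ing with the mask flips it to 1.
  100011110111001
| 000000001000000
-----------------
  100011111111001

Answer: 100011111111001 (18425)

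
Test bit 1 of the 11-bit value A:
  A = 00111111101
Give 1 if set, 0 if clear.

Bit 1 is the 2nd from the right.
  00111111101
           ^
That bit is 0.

Answer: 0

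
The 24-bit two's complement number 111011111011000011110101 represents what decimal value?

MSB is 1, so the value is negative. Find the magnitude:
1. Invert bits:  000100000100111100001010
2. Add 1:        000100000100111100001011  = 1068811
3. Apply sign:   -1068811

Answer: -1068811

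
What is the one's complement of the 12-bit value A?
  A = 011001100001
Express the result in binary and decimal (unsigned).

Flip each bit (0->1, 1->0):
  011001100001
  100110011110

Answer: 100110011110 (2462)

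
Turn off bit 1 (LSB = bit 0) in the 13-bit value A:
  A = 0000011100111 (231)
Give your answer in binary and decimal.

Mask = ~(1 << 1) = 1111111111101
Bit 1 of A is 1, so AND-ing with the mask clears it to 0.
  0000011100111
& 1111111111101
---------------
  0000011100101

Answer: 0000011100101 (229)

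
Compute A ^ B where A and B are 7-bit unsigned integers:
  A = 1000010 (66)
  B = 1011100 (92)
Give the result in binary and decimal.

Apply ^ to each column (1 where bits differ):
  1000010
^ 1011100
---------
  0011110

Answer: 0011110 (30)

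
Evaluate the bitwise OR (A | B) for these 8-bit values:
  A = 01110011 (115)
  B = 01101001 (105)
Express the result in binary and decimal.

Apply | to each column (1 where either bit is 1):
  01110011
| 01101001
----------
  01111011

Answer: 01111011 (123)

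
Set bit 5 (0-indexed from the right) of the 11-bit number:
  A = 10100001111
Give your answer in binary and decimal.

Mask = 1 << 5 = 00000100000
Bit 5 of A is 0, so OR-ing with the mask flips it to 1.
  10100001111
| 00000100000
-------------
  10100101111

Answer: 10100101111 (1327)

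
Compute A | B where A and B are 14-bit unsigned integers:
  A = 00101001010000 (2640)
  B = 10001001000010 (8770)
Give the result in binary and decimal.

Apply | to each column (1 where either bit is 1):
  00101001010000
| 10001001000010
----------------
  10101001010010

Answer: 10101001010010 (10834)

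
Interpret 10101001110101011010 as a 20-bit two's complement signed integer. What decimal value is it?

MSB is 1, so the value is negative. Find the magnitude:
1. Invert bits:  01010110001010100101
2. Add 1:        01010110001010100110  = 352934
3. Apply sign:   -352934

Answer: -352934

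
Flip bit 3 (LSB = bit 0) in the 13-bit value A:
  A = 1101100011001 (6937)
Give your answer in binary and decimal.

Mask = 1 << 3 = 0000000001000
Bit 3 of A is 1; XOR with the mask flips it to 0.
  1101100011001
^ 0000000001000
---------------
  1101100010001

Answer: 1101100010001 (6929)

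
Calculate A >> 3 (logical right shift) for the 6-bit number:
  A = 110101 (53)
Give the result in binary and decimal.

Logical shift right by 3: drop the bottom 3 bit(s), prepend 3 zero(s) on the left.
  110101  ->  keep [110], discard [101], prepend 000
= 000110

Answer: 000110 (6)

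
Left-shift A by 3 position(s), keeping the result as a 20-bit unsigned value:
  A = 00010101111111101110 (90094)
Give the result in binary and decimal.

Shift left by 3: drop the top 3 bit(s), append 3 zero(s) on the right.
  00010101111111101110  ->  discard [000], keep [10101111111101110], append 000
= 10101111111101110000

Answer: 10101111111101110000 (720752)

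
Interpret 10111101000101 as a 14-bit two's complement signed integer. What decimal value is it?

MSB is 1, so the value is negative. Find the magnitude:
1. Invert bits:  01000010111010
2. Add 1:        01000010111011  = 4283
3. Apply sign:   -4283

Answer: -4283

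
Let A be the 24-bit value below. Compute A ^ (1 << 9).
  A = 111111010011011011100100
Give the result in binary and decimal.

Mask = 1 << 9 = 000000000000001000000000
Bit 9 of A is 1; XOR with the mask flips it to 0.
  111111010011011011100100
^ 000000000000001000000000
--------------------------
  111111010011010011100100

Answer: 111111010011010011100100 (16594148)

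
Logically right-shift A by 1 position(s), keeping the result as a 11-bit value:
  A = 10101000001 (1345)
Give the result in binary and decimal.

Logical shift right by 1: drop the bottom 1 bit(s), prepend 1 zero(s) on the left.
  10101000001  ->  keep [1010100000], discard [1], prepend 0
= 01010100000

Answer: 01010100000 (672)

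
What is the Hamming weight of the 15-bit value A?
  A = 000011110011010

000011110011010
1-bits at positions (from bit 0 = LSB): 1, 3, 4, 7, 8, 9, 10
Count = 7

Answer: 7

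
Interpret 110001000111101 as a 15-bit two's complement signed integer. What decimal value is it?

MSB is 1, so the value is negative. Find the magnitude:
1. Invert bits:  001110111000010
2. Add 1:        001110111000011  = 7619
3. Apply sign:   -7619

Answer: -7619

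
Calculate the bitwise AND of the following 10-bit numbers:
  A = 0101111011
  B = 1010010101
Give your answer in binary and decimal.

Apply & to each column (1 only where both bits are 1):
  0101111011
& 1010010101
------------
  0000010001

Answer: 0000010001 (17)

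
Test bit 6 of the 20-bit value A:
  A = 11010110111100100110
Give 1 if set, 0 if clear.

Bit 6 is the 7th from the right.
  11010110111100100110
               ^
That bit is 0.

Answer: 0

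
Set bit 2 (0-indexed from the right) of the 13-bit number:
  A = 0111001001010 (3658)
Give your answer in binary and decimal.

Mask = 1 << 2 = 0000000000100
Bit 2 of A is 0, so OR-ing with the mask flips it to 1.
  0111001001010
| 0000000000100
---------------
  0111001001110

Answer: 0111001001110 (3662)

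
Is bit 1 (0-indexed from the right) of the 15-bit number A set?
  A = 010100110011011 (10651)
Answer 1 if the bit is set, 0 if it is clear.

Bit 1 is the 2nd from the right.
  010100110011011
               ^
That bit is 1.

Answer: 1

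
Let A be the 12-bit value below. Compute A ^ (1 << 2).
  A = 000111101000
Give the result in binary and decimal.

Mask = 1 << 2 = 000000000100
Bit 2 of A is 0; XOR with the mask flips it to 1.
  000111101000
^ 000000000100
--------------
  000111101100

Answer: 000111101100 (492)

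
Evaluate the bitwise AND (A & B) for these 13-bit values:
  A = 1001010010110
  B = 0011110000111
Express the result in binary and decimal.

Apply & to each column (1 only where both bits are 1):
  1001010010110
& 0011110000111
---------------
  0001010000110

Answer: 0001010000110 (646)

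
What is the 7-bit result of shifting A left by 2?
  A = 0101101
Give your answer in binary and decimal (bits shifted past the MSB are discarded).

Shift left by 2: drop the top 2 bit(s), append 2 zero(s) on the right.
  0101101  ->  discard [01], keep [01101], append 00
= 0110100

Answer: 0110100 (52)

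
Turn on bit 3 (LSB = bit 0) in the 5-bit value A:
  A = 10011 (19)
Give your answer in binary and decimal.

Mask = 1 << 3 = 01000
Bit 3 of A is 0, so OR-ing with the mask flips it to 1.
  10011
| 01000
-------
  11011

Answer: 11011 (27)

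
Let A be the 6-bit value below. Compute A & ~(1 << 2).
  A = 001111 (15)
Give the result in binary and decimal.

Mask = ~(1 << 2) = 111011
Bit 2 of A is 1, so AND-ing with the mask clears it to 0.
  001111
& 111011
--------
  001011

Answer: 001011 (11)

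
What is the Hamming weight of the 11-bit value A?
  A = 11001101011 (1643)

11001101011
1-bits at positions (from bit 0 = LSB): 0, 1, 3, 5, 6, 9, 10
Count = 7

Answer: 7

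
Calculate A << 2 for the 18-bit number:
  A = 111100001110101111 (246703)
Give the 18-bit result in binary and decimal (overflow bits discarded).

Shift left by 2: drop the top 2 bit(s), append 2 zero(s) on the right.
  111100001110101111  ->  discard [11], keep [1100001110101111], append 00
= 110000111010111100

Answer: 110000111010111100 (200380)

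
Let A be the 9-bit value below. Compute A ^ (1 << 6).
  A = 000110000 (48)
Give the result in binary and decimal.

Mask = 1 << 6 = 001000000
Bit 6 of A is 0; XOR with the mask flips it to 1.
  000110000
^ 001000000
-----------
  001110000

Answer: 001110000 (112)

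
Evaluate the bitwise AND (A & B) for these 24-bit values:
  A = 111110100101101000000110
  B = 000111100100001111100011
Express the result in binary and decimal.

Apply & to each column (1 only where both bits are 1):
  111110100101101000000110
& 000111100100001111100011
--------------------------
  000110100100001000000010

Answer: 000110100100001000000010 (1720834)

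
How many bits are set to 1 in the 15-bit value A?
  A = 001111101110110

001111101110110
1-bits at positions (from bit 0 = LSB): 1, 2, 4, 5, 6, 8, 9, 10, 11, 12
Count = 10

Answer: 10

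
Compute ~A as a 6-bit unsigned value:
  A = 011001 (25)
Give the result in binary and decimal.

Flip each bit (0->1, 1->0):
  011001
  100110

Answer: 100110 (38)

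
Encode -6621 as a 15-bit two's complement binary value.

1. Binary of +6621:  001100111011101
2. Invert bits:     110011000100010
3. Add 1:           110011000100011

Answer: 110011000100011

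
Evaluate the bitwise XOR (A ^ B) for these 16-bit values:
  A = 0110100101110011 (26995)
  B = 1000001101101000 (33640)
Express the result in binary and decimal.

Apply ^ to each column (1 where bits differ):
  0110100101110011
^ 1000001101101000
------------------
  1110101000011011

Answer: 1110101000011011 (59931)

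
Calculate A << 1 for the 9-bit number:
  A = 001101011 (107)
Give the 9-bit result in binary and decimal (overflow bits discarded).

Shift left by 1: drop the top 1 bit(s), append 1 zero(s) on the right.
  001101011  ->  discard [0], keep [01101011], append 0
= 011010110

Answer: 011010110 (214)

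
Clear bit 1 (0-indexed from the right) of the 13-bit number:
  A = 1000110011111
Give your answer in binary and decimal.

Mask = ~(1 << 1) = 1111111111101
Bit 1 of A is 1, so AND-ing with the mask clears it to 0.
  1000110011111
& 1111111111101
---------------
  1000110011101

Answer: 1000110011101 (4509)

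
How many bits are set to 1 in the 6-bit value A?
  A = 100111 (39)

100111
1-bits at positions (from bit 0 = LSB): 0, 1, 2, 5
Count = 4

Answer: 4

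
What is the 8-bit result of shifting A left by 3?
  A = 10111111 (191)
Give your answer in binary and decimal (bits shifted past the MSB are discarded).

Shift left by 3: drop the top 3 bit(s), append 3 zero(s) on the right.
  10111111  ->  discard [101], keep [11111], append 000
= 11111000

Answer: 11111000 (248)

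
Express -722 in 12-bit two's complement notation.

1. Binary of +722:  001011010010
2. Invert bits:     110100101101
3. Add 1:           110100101110

Answer: 110100101110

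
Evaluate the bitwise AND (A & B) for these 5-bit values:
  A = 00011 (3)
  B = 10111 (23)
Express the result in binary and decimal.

Apply & to each column (1 only where both bits are 1):
  00011
& 10111
-------
  00011

Answer: 00011 (3)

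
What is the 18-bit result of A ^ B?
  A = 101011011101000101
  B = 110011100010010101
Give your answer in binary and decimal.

Apply ^ to each column (1 where bits differ):
  101011011101000101
^ 110011100010010101
--------------------
  011000111111010000

Answer: 011000111111010000 (102352)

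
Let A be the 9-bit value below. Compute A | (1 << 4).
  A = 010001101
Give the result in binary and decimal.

Mask = 1 << 4 = 000010000
Bit 4 of A is 0, so OR-ing with the mask flips it to 1.
  010001101
| 000010000
-----------
  010011101

Answer: 010011101 (157)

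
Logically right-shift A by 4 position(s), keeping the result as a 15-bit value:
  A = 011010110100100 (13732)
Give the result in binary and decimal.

Logical shift right by 4: drop the bottom 4 bit(s), prepend 4 zero(s) on the left.
  011010110100100  ->  keep [01101011010], discard [0100], prepend 0000
= 000001101011010

Answer: 000001101011010 (858)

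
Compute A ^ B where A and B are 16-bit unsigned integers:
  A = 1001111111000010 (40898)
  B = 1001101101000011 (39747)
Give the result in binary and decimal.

Apply ^ to each column (1 where bits differ):
  1001111111000010
^ 1001101101000011
------------------
  0000010010000001

Answer: 0000010010000001 (1153)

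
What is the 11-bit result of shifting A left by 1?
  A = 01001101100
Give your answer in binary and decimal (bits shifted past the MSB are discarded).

Shift left by 1: drop the top 1 bit(s), append 1 zero(s) on the right.
  01001101100  ->  discard [0], keep [1001101100], append 0
= 10011011000

Answer: 10011011000 (1240)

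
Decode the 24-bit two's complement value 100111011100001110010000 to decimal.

MSB is 1, so the value is negative. Find the magnitude:
1. Invert bits:  011000100011110001101111
2. Add 1:        011000100011110001110000  = 6438000
3. Apply sign:   -6438000

Answer: -6438000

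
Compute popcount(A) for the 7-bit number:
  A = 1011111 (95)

1011111
1-bits at positions (from bit 0 = LSB): 0, 1, 2, 3, 4, 6
Count = 6

Answer: 6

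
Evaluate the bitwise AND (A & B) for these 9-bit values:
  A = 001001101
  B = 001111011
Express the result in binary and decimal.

Apply & to each column (1 only where both bits are 1):
  001001101
& 001111011
-----------
  001001001

Answer: 001001001 (73)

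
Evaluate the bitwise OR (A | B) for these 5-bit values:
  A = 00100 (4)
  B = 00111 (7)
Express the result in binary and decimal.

Apply | to each column (1 where either bit is 1):
  00100
| 00111
-------
  00111

Answer: 00111 (7)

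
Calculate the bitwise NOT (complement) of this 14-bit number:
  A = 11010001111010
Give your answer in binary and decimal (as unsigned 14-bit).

Flip each bit (0->1, 1->0):
  11010001111010
  00101110000101

Answer: 00101110000101 (2949)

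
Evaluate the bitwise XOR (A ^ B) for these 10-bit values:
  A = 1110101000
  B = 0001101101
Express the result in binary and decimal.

Apply ^ to each column (1 where bits differ):
  1110101000
^ 0001101101
------------
  1111000101

Answer: 1111000101 (965)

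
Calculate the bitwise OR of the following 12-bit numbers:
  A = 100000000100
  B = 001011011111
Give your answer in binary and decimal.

Apply | to each column (1 where either bit is 1):
  100000000100
| 001011011111
--------------
  101011011111

Answer: 101011011111 (2783)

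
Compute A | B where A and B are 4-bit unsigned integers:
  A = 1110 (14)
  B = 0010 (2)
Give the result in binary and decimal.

Apply | to each column (1 where either bit is 1):
  1110
| 0010
------
  1110

Answer: 1110 (14)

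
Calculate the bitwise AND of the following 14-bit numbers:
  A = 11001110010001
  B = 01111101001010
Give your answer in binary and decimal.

Apply & to each column (1 only where both bits are 1):
  11001110010001
& 01111101001010
----------------
  01001100000000

Answer: 01001100000000 (4864)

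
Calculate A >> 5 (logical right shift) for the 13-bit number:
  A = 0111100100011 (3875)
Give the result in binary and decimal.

Logical shift right by 5: drop the bottom 5 bit(s), prepend 5 zero(s) on the left.
  0111100100011  ->  keep [01111001], discard [00011], prepend 00000
= 0000001111001

Answer: 0000001111001 (121)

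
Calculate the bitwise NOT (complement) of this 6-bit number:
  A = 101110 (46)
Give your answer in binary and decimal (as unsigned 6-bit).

Flip each bit (0->1, 1->0):
  101110
  010001

Answer: 010001 (17)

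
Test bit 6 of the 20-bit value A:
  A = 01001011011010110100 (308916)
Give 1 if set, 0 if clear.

Bit 6 is the 7th from the right.
  01001011011010110100
               ^
That bit is 0.

Answer: 0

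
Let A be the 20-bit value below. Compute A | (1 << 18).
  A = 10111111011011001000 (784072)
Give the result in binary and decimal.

Mask = 1 << 18 = 01000000000000000000
Bit 18 of A is 0, so OR-ing with the mask flips it to 1.
  10111111011011001000
| 01000000000000000000
----------------------
  11111111011011001000

Answer: 11111111011011001000 (1046216)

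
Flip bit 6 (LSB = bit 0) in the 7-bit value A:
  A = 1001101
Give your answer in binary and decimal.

Mask = 1 << 6 = 1000000
Bit 6 of A is 1; XOR with the mask flips it to 0.
  1001101
^ 1000000
---------
  0001101

Answer: 0001101 (13)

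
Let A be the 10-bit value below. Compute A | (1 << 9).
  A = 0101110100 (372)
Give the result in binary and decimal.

Mask = 1 << 9 = 1000000000
Bit 9 of A is 0, so OR-ing with the mask flips it to 1.
  0101110100
| 1000000000
------------
  1101110100

Answer: 1101110100 (884)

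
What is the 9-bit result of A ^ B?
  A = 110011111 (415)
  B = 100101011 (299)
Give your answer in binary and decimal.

Apply ^ to each column (1 where bits differ):
  110011111
^ 100101011
-----------
  010110100

Answer: 010110100 (180)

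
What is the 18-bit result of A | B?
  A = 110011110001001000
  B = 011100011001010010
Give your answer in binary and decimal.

Apply | to each column (1 where either bit is 1):
  110011110001001000
| 011100011001010010
--------------------
  111111111001011010

Answer: 111111111001011010 (261722)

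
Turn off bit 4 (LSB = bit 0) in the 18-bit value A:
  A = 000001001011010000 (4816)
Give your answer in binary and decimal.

Mask = ~(1 << 4) = 111111111111101111
Bit 4 of A is 1, so AND-ing with the mask clears it to 0.
  000001001011010000
& 111111111111101111
--------------------
  000001001011000000

Answer: 000001001011000000 (4800)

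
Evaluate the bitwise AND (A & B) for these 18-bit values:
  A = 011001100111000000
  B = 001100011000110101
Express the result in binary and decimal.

Apply & to each column (1 only where both bits are 1):
  011001100111000000
& 001100011000110101
--------------------
  001000000000000000

Answer: 001000000000000000 (32768)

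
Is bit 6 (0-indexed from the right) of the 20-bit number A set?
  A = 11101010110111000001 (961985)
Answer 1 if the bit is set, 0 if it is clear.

Bit 6 is the 7th from the right.
  11101010110111000001
               ^
That bit is 1.

Answer: 1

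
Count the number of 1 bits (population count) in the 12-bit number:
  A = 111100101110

111100101110
1-bits at positions (from bit 0 = LSB): 1, 2, 3, 5, 8, 9, 10, 11
Count = 8

Answer: 8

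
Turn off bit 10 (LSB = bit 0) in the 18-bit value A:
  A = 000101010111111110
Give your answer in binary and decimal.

Mask = ~(1 << 10) = 111111101111111111
Bit 10 of A is 1, so AND-ing with the mask clears it to 0.
  000101010111111110
& 111111101111111111
--------------------
  000101000111111110

Answer: 000101000111111110 (20990)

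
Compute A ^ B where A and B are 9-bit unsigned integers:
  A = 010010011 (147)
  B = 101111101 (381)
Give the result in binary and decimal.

Apply ^ to each column (1 where bits differ):
  010010011
^ 101111101
-----------
  111101110

Answer: 111101110 (494)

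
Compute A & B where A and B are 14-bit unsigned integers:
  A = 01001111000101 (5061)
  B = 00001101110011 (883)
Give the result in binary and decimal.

Apply & to each column (1 only where both bits are 1):
  01001111000101
& 00001101110011
----------------
  00001101000001

Answer: 00001101000001 (833)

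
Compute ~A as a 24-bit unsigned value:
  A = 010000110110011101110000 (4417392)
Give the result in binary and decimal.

Flip each bit (0->1, 1->0):
  010000110110011101110000
  101111001001100010001111

Answer: 101111001001100010001111 (12359823)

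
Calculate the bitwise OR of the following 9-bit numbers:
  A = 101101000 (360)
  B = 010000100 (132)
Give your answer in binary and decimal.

Apply | to each column (1 where either bit is 1):
  101101000
| 010000100
-----------
  111101100

Answer: 111101100 (492)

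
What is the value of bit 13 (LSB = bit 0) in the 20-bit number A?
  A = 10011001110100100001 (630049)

Bit 13 is the 14th from the right.
  10011001110100100001
        ^
That bit is 0.

Answer: 0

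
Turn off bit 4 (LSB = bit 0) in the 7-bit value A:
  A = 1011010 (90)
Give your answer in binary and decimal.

Mask = ~(1 << 4) = 1101111
Bit 4 of A is 1, so AND-ing with the mask clears it to 0.
  1011010
& 1101111
---------
  1001010

Answer: 1001010 (74)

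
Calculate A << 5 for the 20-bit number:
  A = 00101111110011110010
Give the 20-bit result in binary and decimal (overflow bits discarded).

Shift left by 5: drop the top 5 bit(s), append 5 zero(s) on the right.
  00101111110011110010  ->  discard [00101], keep [111110011110010], append 00000
= 11111001111001000000

Answer: 11111001111001000000 (1023552)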